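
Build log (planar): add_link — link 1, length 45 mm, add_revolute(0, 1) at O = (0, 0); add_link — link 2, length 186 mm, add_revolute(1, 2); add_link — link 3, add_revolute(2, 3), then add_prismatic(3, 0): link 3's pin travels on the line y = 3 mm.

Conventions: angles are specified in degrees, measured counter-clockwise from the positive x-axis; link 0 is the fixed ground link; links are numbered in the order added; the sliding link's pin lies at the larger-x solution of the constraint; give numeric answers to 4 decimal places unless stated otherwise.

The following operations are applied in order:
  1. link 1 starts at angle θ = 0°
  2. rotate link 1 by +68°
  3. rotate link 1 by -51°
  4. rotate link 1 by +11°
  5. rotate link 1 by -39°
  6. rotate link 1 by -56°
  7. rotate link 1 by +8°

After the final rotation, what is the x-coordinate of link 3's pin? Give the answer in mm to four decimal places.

geometry: r = 45 mm, L = 186 mm, e = 3 mm; θ starts at 0°
rotate link 1 by +68°: θ ← 0° +68° = 68°
rotate link 1 by -51°: θ ← 68° -51° = 17°
rotate link 1 by +11°: θ ← 17° +11° = 28°
rotate link 1 by -39°: θ ← 28° -39° = -11°
rotate link 1 by -56°: θ ← -11° -56° = -67°
rotate link 1 by +8°: θ ← -67° +8° = -59°
crank pin P = (r cos θ, r sin θ) = (23.176713, -38.572529)
h = r sin θ − e = -38.572529 − 3 = -41.572529
x = r cos θ + √(L² − h²) = 23.176713 + 181.294580 = 204.471294

204.4713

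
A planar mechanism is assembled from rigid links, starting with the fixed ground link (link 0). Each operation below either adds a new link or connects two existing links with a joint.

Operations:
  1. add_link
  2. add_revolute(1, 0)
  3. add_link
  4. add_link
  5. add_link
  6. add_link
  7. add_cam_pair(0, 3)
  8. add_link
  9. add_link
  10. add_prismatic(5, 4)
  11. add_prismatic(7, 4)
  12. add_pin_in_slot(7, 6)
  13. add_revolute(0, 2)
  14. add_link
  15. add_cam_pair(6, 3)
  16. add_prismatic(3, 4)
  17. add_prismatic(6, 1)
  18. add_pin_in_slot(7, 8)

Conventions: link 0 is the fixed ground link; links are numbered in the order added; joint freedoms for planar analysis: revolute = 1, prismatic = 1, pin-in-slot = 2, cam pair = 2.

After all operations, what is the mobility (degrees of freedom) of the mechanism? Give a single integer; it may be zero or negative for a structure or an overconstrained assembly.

(L,J1,J2)=(1,0,0); link0 fixed
link1: (2,0,0)
R 1-0 [J1]: (2,1,0)
link2: (3,1,0)
link3: (4,1,0)
link4: (5,1,0)
link5: (6,1,0)
C 0-3 [J2]: (6,1,1)
link6: (7,1,1)
link7: (8,1,1)
P 5-4 [J1]: (8,2,1)
P 7-4 [J1]: (8,3,1)
PS 7-6 [J2]: (8,3,2)
R 0-2 [J1]: (8,4,2)
link8: (9,4,2)
C 6-3 [J2]: (9,4,3)
P 3-4 [J1]: (9,5,3)
P 6-1 [J1]: (9,6,3)
PS 7-8 [J2]: (9,6,4)
Grübler: 3·8 − 2·6 − 4 = 8

M = 8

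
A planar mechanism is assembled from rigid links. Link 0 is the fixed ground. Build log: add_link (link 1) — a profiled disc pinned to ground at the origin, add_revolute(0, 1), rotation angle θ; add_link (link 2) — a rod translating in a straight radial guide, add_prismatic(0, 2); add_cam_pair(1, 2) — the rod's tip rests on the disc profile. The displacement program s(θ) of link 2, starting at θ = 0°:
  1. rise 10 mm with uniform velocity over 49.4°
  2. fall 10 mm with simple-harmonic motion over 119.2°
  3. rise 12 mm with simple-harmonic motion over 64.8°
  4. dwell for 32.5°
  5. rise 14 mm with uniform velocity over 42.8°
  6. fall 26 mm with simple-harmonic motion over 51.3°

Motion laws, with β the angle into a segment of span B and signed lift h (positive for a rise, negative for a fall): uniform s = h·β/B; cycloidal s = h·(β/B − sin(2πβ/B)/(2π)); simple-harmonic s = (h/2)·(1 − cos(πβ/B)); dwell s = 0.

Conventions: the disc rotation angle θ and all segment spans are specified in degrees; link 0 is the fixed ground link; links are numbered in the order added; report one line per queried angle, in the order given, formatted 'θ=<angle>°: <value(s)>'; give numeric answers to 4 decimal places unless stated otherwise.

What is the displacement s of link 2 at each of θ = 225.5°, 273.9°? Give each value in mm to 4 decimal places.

seg 1 [0°–49.4°] uniform, h=10: full span → s += 10 → s = 10.0000
seg 2 [49.4°–168.6°] simple-harmonic, h=-10: full span → s += -10 → s = 0.0000
seg 3 [168.6°–233.4°] simple-harmonic, h=12: θ=225.5° here. β=56.9, B=64.8. 12/2·(1 − cos(π·0.8781)) = 11.5653 → s = 11.5653
seg 3 [168.6°–233.4°] simple-harmonic, h=12: full span → s += 12 → s = 12.0000
seg 4 [233.4°–265.9°] dwell: s stays 12.0000
seg 5 [265.9°–308.7°] uniform, h=14: θ=273.9° here. β=8, B=42.8. 14·8/42.8 = 2.6168 → s = 14.6168

θ=225.5°: 11.5653
θ=273.9°: 14.6168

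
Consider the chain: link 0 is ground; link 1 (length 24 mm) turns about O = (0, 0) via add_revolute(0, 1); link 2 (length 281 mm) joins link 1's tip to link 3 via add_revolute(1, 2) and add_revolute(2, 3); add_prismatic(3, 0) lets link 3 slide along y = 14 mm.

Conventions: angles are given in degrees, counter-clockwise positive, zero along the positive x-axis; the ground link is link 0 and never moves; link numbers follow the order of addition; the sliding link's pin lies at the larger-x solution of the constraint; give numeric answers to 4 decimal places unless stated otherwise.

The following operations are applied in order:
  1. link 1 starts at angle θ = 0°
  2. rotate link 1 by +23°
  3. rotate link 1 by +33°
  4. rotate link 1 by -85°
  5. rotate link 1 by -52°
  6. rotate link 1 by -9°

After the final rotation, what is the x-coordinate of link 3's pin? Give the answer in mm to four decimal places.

geometry: r = 24 mm, L = 281 mm, e = 14 mm; θ starts at 0°
rotate link 1 by +23°: θ ← 0° +23° = 23°
rotate link 1 by +33°: θ ← 23° +33° = 56°
rotate link 1 by -85°: θ ← 56° -85° = -29°
rotate link 1 by -52°: θ ← -29° -52° = -81°
rotate link 1 by -9°: θ ← -81° -9° = -90°
crank pin P = (r cos θ, r sin θ) = (0.000000, -24.000000)
h = r sin θ − e = -24.000000 − 14 = -38.000000
x = r cos θ + √(L² − h²) = 0.000000 + 278.418749 = 278.418749

278.4187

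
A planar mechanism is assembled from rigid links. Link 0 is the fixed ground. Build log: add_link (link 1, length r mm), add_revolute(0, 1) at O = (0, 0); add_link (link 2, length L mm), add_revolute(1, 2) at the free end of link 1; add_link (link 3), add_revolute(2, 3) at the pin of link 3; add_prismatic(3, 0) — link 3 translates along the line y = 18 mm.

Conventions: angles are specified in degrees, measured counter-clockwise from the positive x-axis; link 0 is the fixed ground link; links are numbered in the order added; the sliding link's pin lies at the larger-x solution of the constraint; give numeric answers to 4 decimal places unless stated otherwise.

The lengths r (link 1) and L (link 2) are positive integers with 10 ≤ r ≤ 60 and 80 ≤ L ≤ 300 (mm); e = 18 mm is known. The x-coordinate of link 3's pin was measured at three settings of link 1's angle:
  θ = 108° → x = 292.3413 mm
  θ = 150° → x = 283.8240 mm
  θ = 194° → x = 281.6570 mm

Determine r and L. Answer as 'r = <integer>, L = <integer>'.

constraint per measurement: (x − r cos θ)² + (r sin θ − e)² = L²
subtracting the θ₁ and θ₂ equations cancels the r² and L² terms:
r = (x₁² − x₂²) / (2[(x₁cos θ₁ + e sin θ₁) − (x₂cos θ₂ + e sin θ₂)]) = 15.0000 → r = 15
L² = (x₁ − r cos θ₁)² + (r sin θ₁ − e)² = 88209.0181 → L = 297.0000 → L = 297
check at θ₃=194°: x = 281.6570 (printed 281.6570) ✓

r = 15, L = 297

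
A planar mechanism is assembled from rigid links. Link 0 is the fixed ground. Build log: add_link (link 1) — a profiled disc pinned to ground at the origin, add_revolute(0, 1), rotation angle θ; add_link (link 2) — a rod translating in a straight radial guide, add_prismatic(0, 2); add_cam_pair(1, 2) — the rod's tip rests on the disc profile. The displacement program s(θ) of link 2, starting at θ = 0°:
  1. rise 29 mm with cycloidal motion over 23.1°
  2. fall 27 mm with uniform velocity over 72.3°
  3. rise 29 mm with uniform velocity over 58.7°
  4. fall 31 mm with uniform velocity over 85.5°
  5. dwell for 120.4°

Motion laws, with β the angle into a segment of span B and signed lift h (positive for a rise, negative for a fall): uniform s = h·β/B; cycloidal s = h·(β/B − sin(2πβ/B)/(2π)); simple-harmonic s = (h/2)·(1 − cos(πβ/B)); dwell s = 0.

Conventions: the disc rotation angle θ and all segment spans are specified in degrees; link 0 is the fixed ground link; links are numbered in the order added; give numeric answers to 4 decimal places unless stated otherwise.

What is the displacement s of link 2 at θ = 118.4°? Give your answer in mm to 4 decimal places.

seg 1 [0°–23.1°] cycloidal, h=29: full span → s += 29 → s = 29.0000
seg 2 [23.1°–95.4°] uniform, h=-27: full span → s += -27 → s = 2.0000
seg 3 [95.4°–154.1°] uniform, h=29: θ=118.4° here. β=23, B=58.7. 29·23/58.7 = 11.3629 → s = 13.3629

13.3629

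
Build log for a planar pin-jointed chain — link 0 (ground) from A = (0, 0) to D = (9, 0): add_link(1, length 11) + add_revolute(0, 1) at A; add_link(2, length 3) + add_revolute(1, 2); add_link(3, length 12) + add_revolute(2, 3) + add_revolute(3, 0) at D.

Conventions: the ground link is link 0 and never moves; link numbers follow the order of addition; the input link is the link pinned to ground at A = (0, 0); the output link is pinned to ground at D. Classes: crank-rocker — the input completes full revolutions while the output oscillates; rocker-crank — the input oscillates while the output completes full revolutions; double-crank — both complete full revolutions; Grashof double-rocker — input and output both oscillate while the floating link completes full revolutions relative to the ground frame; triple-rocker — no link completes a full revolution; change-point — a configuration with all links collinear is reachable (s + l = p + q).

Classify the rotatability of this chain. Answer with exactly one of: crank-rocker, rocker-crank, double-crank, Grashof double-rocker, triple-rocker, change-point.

lengths: ground=9, input=11, coupler=3, output=12
sorted: s=3 (shortest), l=12 (longest), p+q=20
s + l = 15 vs p + q = 20
s + l < p + q (Grashof) with shortest = coupler link → Grashof double-rocker

Grashof double-rocker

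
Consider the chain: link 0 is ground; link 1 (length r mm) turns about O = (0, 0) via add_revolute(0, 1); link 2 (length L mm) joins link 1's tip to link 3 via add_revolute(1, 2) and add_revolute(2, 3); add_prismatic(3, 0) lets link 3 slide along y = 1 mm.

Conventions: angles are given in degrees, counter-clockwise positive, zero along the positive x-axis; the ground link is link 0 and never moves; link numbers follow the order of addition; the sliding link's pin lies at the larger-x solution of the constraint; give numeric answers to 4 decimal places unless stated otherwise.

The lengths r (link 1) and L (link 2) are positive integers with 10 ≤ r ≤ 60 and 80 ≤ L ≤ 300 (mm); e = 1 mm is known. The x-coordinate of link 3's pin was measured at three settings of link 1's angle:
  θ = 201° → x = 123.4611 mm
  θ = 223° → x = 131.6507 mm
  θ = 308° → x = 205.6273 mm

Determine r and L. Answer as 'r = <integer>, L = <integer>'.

constraint per measurement: (x − r cos θ)² + (r sin θ − e)² = L²
subtracting the θ₁ and θ₂ equations cancels the r² and L² terms:
r = (x₁² − x₂²) / (2[(x₁cos θ₁ + e sin θ₁) − (x₂cos θ₂ + e sin θ₂)]) = 56.0004 → r = 56
L² = (x₁ − r cos θ₁)² + (r sin θ₁ − e)² = 31328.9975 → L = 177.0000 → L = 177
check at θ₃=308°: x = 205.6273 (printed 205.6273) ✓

r = 56, L = 177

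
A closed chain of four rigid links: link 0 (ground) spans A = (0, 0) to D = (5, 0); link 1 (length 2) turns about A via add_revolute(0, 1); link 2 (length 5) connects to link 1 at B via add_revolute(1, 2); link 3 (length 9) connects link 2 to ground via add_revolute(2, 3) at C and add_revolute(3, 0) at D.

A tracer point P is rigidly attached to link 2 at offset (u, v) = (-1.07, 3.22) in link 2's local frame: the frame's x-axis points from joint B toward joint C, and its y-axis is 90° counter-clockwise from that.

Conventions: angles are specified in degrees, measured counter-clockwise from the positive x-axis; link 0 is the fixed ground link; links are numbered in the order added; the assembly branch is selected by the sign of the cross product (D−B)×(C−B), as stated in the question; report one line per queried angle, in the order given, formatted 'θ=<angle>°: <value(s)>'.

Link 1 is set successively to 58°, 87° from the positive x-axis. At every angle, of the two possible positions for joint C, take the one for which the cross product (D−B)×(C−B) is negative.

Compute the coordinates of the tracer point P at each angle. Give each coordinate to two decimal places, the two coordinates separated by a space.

A=(0,0), D=(5.00,0)
θ=58°: B = A + 2.00·(cos58°, sin58°) = (1.0598, 1.6961)
θ=58°: |BD| = 4.2897
θ=58°: circle(B,5.00) ∩ circle(D,9.00): a=-4.3824, h=2.4072
θ=58°:   candidates: C₊=(-2.0137,5.6399) cross=10.326; C₋=(-3.9172,1.2178) cross=-10.326
θ=58°:   branch - wants cross < 0 → take C=(-3.9172,1.2178) (cross=-10.326)
θ=58°: ex = (C−B)/|BC| = (-0.9954,-0.0957); ey = (0.0957,-0.9954)
θ=58°: P = B + -1.07·ex + 3.22·ey = (2.4330,-1.4068)
θ=87°: B = A + 2.00·(cos87°, sin87°) = (0.1047, 1.9973)
θ=87°: |BD| = 5.2871
θ=87°: circle(B,5.00) ∩ circle(D,9.00): a=-2.6524, h=4.2385
θ=87°:   candidates: C₊=(-0.7500,6.9237) cross=22.409; C₋=(-3.9523,-0.9252) cross=-22.409
θ=87°:   branch - wants cross < 0 → take C=(-3.9523,-0.9252) (cross=-22.409)
θ=87°: ex = (C−B)/|BC| = (-0.8114,-0.5845); ey = (0.5845,-0.8114)
θ=87°: P = B + -1.07·ex + 3.22·ey = (2.8549,0.0100)

θ=58°: 2.43 -1.41
θ=87°: 2.85 0.01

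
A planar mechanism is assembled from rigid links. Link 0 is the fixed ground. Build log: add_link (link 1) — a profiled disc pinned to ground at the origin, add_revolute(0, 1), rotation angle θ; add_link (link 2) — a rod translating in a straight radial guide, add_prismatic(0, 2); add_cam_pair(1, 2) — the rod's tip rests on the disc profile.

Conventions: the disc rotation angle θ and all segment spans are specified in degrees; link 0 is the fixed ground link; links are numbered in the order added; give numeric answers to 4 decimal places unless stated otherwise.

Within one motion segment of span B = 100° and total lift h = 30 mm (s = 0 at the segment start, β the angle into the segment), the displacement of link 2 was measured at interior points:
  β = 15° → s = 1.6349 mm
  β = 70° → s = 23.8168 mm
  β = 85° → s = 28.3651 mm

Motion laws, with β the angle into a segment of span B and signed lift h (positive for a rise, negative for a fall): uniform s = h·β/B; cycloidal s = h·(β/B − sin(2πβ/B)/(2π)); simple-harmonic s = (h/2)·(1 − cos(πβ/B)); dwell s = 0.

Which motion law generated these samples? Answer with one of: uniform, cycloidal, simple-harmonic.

candidates at β/B = r: uniform s = h·r (linear in β); cycloidal s = h·(r − sin(2πr)/(2π)); simple-harmonic s = (h/2)(1 − cos(πr))
β=15°: printed 1.6349 | uniform 4.5000, cycloidal 0.6372, simple-harmonic 1.6349
β=70°: printed 23.8168 | uniform 21.0000, cycloidal 25.5410, simple-harmonic 23.8168
β=85°: printed 28.3651 | uniform 25.5000, cycloidal 29.3628, simple-harmonic 28.3651
only one law matches every sample → simple-harmonic

simple-harmonic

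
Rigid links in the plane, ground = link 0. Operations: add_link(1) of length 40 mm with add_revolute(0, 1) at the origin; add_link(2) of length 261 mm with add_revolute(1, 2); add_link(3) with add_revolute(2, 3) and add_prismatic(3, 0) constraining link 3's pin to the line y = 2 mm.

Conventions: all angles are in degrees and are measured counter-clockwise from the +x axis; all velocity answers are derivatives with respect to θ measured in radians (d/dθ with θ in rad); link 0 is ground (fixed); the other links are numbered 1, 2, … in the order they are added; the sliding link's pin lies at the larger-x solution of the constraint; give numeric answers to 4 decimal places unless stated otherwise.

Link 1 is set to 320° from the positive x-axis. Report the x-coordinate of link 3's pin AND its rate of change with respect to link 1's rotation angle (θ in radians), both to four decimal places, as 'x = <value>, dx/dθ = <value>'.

geometry: r = 40 mm, L = 261 mm, e = 2 mm
crank pin P = (r cos θ, r sin θ) = (30.641778, -25.711504)
h = r sin θ − e = -25.711504 − 2 = -27.711504
x = r cos θ + √(L² − h²) = 30.641778 + 259.524705 = 290.166483
dx/dθ = −r sin θ − h·r cos θ/√(L² − h²) (θ in radians; h = -27.711504) = 28.983369

x = 290.1665, dx/dθ = 28.9834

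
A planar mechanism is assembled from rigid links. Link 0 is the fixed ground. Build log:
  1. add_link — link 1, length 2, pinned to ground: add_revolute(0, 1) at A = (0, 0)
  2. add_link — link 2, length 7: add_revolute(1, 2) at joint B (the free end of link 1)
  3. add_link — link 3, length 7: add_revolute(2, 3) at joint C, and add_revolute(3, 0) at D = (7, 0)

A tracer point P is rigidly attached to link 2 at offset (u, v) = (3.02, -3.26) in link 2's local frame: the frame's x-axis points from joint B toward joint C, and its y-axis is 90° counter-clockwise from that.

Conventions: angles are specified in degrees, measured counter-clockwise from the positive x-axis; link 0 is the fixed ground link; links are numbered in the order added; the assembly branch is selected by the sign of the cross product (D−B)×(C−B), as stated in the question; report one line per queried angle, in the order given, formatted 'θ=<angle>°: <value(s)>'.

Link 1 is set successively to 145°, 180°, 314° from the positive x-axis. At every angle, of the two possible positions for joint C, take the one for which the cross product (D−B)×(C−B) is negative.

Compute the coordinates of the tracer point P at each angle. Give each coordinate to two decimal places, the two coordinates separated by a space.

A=(0,0), D=(7.00,0)
θ=145°: B = A + 2.00·(cos145°, sin145°) = (-1.6383, 1.1472)
θ=145°: |BD| = 8.7141
θ=145°: circle(B,7.00) ∩ circle(D,7.00): a=4.3571, h=5.4787
θ=145°:   candidates: C₊=(3.4021,6.0046) cross=47.742; C₋=(1.9596,-4.8574) cross=-47.742
θ=145°:   branch - wants cross < 0 → take C=(1.9596,-4.8574) (cross=-47.742)
θ=145°: ex = (C−B)/|BC| = (0.5140,-0.8578); ey = (0.8578,0.5140)
θ=145°: P = B + 3.02·ex + -3.26·ey = (-2.8825,-3.1190)
θ=180°: B = A + 2.00·(cos180°, sin180°) = (-2.0000, 0.0000)
θ=180°: |BD| = 9.0000
θ=180°: circle(B,7.00) ∩ circle(D,7.00): a=4.5000, h=5.3619
θ=180°:   candidates: C₊=(2.5000,5.3619) cross=48.257; C₋=(2.5000,-5.3619) cross=-48.257
θ=180°:   branch - wants cross < 0 → take C=(2.5000,-5.3619) (cross=-48.257)
θ=180°: ex = (C−B)/|BC| = (0.6429,-0.7660); ey = (0.7660,0.6429)
θ=180°: P = B + 3.02·ex + -3.26·ey = (-2.5557,-4.4090)
θ=314°: B = A + 2.00·(cos314°, sin314°) = (1.3893, -1.4387)
θ=314°: |BD| = 5.7922
θ=314°: circle(B,7.00) ∩ circle(D,7.00): a=2.8961, h=6.3728
θ=314°:   candidates: C₊=(2.6118,5.4538) cross=36.913; C₋=(5.7775,-6.8924) cross=-36.913
θ=314°:   branch - wants cross < 0 → take C=(5.7775,-6.8924) (cross=-36.913)
θ=314°: ex = (C−B)/|BC| = (0.6269,-0.7791); ey = (0.7791,0.6269)
θ=314°: P = B + 3.02·ex + -3.26·ey = (0.7426,-5.8352)

θ=145°: -2.88 -3.12
θ=180°: -2.56 -4.41
θ=314°: 0.74 -5.84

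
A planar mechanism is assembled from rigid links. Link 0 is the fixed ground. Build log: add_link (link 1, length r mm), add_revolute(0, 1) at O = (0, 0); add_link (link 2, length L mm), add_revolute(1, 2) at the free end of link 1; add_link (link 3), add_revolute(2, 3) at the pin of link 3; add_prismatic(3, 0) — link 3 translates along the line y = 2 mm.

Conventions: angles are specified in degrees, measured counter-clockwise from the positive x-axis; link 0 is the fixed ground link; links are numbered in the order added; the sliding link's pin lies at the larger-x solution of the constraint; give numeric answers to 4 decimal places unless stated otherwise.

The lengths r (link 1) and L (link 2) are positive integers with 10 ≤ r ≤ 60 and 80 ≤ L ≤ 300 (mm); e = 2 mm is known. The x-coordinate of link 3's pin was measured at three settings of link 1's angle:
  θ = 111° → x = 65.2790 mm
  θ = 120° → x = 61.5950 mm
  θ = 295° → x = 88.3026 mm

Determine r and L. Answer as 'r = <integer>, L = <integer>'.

constraint per measurement: (x − r cos θ)² + (r sin θ − e)² = L²
subtracting the θ₁ and θ₂ equations cancels the r² and L² terms:
r = (x₁² − x₂²) / (2[(x₁cos θ₁ + e sin θ₁) − (x₂cos θ₂ + e sin θ₂)]) = 31.0003 → r = 31
L² = (x₁ − r cos θ₁)² + (r sin θ₁ − e)² = 6561.0058 → L = 81.0000 → L = 81
check at θ₃=295°: x = 88.3026 (printed 88.3026) ✓

r = 31, L = 81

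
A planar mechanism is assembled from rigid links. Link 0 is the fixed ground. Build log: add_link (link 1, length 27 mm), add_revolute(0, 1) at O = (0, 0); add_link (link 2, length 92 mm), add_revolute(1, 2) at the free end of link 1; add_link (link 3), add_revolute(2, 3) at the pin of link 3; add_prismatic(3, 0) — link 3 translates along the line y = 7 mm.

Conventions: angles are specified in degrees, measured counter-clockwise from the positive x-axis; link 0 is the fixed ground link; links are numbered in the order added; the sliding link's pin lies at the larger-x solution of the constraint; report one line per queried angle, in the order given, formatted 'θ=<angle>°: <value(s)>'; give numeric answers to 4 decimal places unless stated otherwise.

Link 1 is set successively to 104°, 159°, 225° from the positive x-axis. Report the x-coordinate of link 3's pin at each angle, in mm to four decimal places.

geometry: r = 27 mm, L = 92 mm, e = 7 mm
θ=104°: crank pin P = (r cos θ, r sin θ) = (-6.531891, 26.197985)
θ=104°: h = r sin θ − e = 26.197985 − 7 = 19.197985
θ=104°: x = r cos θ + √(L² − h²) = -6.531891 + 89.974649 = 83.442757
θ=159°: crank pin P = (r cos θ, r sin θ) = (-25.206672, 9.675935)
θ=159°: h = r sin θ − e = 9.675935 − 7 = 2.675935
θ=159°: x = r cos θ + √(L² − h²) = -25.206672 + 91.961075 = 66.754404
θ=225°: crank pin P = (r cos θ, r sin θ) = (-19.091883, -19.091883)
θ=225°: h = r sin θ − e = -19.091883 − 7 = -26.091883
θ=225°: x = r cos θ + √(L² − h²) = -19.091883 + 88.222523 = 69.130640

θ=104°: 83.4428
θ=159°: 66.7544
θ=225°: 69.1306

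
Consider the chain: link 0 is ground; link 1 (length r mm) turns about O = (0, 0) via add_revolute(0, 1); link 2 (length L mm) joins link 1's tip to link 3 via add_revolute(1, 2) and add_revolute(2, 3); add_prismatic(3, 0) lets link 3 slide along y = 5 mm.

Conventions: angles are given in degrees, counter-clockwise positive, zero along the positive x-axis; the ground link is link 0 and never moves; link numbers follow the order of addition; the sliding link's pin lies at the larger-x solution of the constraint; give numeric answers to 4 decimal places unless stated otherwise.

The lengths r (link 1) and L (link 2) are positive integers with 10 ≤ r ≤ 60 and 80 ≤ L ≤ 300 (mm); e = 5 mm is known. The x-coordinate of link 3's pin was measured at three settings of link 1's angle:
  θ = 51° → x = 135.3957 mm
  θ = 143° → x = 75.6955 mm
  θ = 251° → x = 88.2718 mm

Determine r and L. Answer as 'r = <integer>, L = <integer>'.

constraint per measurement: (x − r cos θ)² + (r sin θ − e)² = L²
subtracting the θ₁ and θ₂ equations cancels the r² and L² terms:
r = (x₁² − x₂²) / (2[(x₁cos θ₁ + e sin θ₁) − (x₂cos θ₂ + e sin θ₂)]) = 43.0000 → r = 43
L² = (x₁ − r cos θ₁)² + (r sin θ₁ − e)² = 12543.9972 → L = 112.0000 → L = 112
check at θ₃=251°: x = 88.2718 (printed 88.2718) ✓

r = 43, L = 112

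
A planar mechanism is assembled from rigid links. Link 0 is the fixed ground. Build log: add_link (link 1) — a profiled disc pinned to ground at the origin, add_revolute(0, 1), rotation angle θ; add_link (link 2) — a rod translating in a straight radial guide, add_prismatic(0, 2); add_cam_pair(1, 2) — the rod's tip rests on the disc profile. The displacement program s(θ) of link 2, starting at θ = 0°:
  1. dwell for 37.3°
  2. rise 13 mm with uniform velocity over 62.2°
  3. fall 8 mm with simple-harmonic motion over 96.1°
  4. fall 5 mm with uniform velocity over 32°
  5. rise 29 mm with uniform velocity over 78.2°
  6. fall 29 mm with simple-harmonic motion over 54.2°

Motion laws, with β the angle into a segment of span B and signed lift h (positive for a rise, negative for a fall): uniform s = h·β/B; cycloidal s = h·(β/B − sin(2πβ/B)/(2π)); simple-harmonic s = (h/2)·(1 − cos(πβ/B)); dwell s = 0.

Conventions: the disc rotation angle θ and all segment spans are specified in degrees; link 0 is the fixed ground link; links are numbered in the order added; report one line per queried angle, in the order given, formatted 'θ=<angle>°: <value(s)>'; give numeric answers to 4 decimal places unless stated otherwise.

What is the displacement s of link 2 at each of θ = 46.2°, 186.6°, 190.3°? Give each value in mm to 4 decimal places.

seg 1 [0°–37.3°] dwell: s stays 0.0000
seg 2 [37.3°–99.5°] uniform, h=13: θ=46.2° here. β=8.9, B=62.2. 13·8.9/62.2 = 1.8601 → s = 1.8601
seg 2 [37.3°–99.5°] uniform, h=13: full span → s += 13 → s = 13.0000
seg 3 [99.5°–195.6°] simple-harmonic, h=-8: θ=186.6° here. β=87.1, B=96.1. -8/2·(1 − cos(π·0.9063)) = -7.8281 → s = 5.1719
seg 3 [99.5°–195.6°] simple-harmonic, h=-8: θ=190.3° here. β=90.8, B=96.1. -8/2·(1 − cos(π·0.9448)) = -7.9401 → s = 5.0599

θ=46.2°: 1.8601
θ=186.6°: 5.1719
θ=190.3°: 5.0599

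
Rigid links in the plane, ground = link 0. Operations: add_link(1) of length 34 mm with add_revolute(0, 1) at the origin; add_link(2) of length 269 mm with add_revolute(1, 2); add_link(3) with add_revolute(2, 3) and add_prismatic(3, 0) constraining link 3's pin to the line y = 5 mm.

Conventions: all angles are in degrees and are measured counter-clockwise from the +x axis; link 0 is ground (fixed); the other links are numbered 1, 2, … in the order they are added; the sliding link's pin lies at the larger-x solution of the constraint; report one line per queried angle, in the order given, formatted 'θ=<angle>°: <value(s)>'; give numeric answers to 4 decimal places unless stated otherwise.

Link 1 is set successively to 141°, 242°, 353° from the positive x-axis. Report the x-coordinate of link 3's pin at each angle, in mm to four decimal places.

geometry: r = 34 mm, L = 269 mm, e = 5 mm
θ=141°: crank pin P = (r cos θ, r sin θ) = (-26.422963, 21.396893)
θ=141°: h = r sin θ − e = 21.396893 − 5 = 16.396893
θ=141°: x = r cos θ + √(L² − h²) = -26.422963 + 268.499799 = 242.076836
θ=242°: crank pin P = (r cos θ, r sin θ) = (-15.962033, -30.020218)
θ=242°: h = r sin θ − e = -30.020218 − 5 = -35.020218
θ=242°: x = r cos θ + √(L² − h²) = -15.962033 + 266.710675 = 250.748642
θ=353°: crank pin P = (r cos θ, r sin θ) = (33.746569, -4.143558)
θ=353°: h = r sin θ − e = -4.143558 − 5 = -9.143558
θ=353°: x = r cos θ + √(L² − h²) = 33.746569 + 268.844556 = 302.591125

θ=141°: 242.0768
θ=242°: 250.7486
θ=353°: 302.5911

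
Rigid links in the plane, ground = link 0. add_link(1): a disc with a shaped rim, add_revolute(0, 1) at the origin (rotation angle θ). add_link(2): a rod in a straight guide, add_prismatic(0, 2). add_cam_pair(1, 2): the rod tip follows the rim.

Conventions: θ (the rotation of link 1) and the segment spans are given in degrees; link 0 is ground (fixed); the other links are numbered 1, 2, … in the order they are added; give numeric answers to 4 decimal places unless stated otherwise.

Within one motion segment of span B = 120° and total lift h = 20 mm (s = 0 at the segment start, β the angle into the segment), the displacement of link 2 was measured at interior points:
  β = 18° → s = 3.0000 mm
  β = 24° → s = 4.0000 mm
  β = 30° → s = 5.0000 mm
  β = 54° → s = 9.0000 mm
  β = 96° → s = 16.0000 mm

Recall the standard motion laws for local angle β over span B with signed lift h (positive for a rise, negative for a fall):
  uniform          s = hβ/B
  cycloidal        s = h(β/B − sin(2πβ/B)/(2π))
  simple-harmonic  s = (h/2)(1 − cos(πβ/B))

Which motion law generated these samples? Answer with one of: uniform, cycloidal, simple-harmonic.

candidates at β/B = r: uniform s = h·r (linear in β); cycloidal s = h·(r − sin(2πr)/(2π)); simple-harmonic s = (h/2)(1 − cos(πr))
β=18°: printed 3.0000 | uniform 3.0000, cycloidal 0.4248, simple-harmonic 1.0899
β=24°: printed 4.0000 | uniform 4.0000, cycloidal 0.9727, simple-harmonic 1.9098
β=30°: printed 5.0000 | uniform 5.0000, cycloidal 1.8169, simple-harmonic 2.9289
β=54°: printed 9.0000 | uniform 9.0000, cycloidal 8.0164, simple-harmonic 8.4357
β=96°: printed 16.0000 | uniform 16.0000, cycloidal 19.0273, simple-harmonic 18.0902
only one law matches every sample → uniform

uniform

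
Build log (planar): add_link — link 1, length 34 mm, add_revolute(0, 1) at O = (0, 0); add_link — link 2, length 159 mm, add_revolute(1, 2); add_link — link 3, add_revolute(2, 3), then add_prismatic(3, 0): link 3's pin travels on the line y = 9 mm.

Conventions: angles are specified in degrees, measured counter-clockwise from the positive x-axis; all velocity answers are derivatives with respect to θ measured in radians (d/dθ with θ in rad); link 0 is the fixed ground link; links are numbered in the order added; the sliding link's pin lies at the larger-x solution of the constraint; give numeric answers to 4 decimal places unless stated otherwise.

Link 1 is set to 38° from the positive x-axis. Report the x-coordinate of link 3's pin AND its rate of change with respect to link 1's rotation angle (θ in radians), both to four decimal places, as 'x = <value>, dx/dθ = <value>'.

geometry: r = 34 mm, L = 159 mm, e = 9 mm
crank pin P = (r cos θ, r sin θ) = (26.792366, 20.932490)
h = r sin θ − e = 20.932490 − 9 = 11.932490
x = r cos θ + √(L² − h²) = 26.792366 + 158.551618 = 185.343984
dx/dθ = −r sin θ − h·r cos θ/√(L² − h²) (θ in radians; h = 11.932490) = -22.948866

x = 185.3440, dx/dθ = -22.9489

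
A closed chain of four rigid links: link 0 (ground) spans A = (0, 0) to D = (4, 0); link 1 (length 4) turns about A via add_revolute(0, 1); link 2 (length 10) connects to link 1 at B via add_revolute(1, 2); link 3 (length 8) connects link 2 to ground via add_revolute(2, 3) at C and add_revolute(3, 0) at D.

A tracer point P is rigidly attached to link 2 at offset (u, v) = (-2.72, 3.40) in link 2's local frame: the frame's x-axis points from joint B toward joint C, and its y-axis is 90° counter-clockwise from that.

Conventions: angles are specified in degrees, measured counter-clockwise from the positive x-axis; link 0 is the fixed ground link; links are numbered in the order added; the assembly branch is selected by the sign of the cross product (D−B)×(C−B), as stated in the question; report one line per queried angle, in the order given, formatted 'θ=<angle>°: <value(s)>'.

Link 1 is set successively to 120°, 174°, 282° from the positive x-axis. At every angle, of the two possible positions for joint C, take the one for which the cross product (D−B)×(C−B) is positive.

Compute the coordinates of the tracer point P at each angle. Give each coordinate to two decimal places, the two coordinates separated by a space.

A=(0,0), D=(4.00,0)
θ=120°: B = A + 4.00·(cos120°, sin120°) = (-2.0000, 3.4641)
θ=120°: |BD| = 6.9282
θ=120°: circle(B,10.00) ∩ circle(D,8.00): a=6.0622, h=7.9530
θ=120°:   candidates: C₊=(7.2265,7.3205) cross=55.100; C₋=(-0.7265,-6.4545) cross=-55.100
θ=120°:   branch + wants cross > 0 → take C=(7.2265,7.3205) (cross=55.100)
θ=120°: ex = (C−B)/|BC| = (0.9226,0.3856); ey = (-0.3856,0.9226)
θ=120°: P = B + -2.72·ex + 3.40·ey = (-5.8208,5.5522)
θ=174°: B = A + 4.00·(cos174°, sin174°) = (-3.9781, 0.4181)
θ=174°: |BD| = 7.9890
θ=174°: circle(B,10.00) ∩ circle(D,8.00): a=6.2476, h=7.8082
θ=174°:   candidates: C₊=(2.6696,7.8886) cross=62.380; C₋=(1.8523,-7.7063) cross=-62.380
θ=174°:   branch + wants cross > 0 → take C=(2.6696,7.8886) (cross=62.380)
θ=174°: ex = (C−B)/|BC| = (0.6648,0.7470); ey = (-0.7470,0.6648)
θ=174°: P = B + -2.72·ex + 3.40·ey = (-8.3262,0.6464)
θ=282°: B = A + 4.00·(cos282°, sin282°) = (0.8316, -3.9126)
θ=282°: |BD| = 5.0346
θ=282°: circle(B,10.00) ∩ circle(D,8.00): a=6.0926, h=7.9297
θ=282°:   candidates: C₊=(-1.4967,5.8126) cross=39.923; C₋=(10.8284,-4.1681) cross=-39.923
θ=282°:   branch + wants cross > 0 → take C=(-1.4967,5.8126) (cross=39.923)
θ=282°: ex = (C−B)/|BC| = (-0.2328,0.9725); ey = (-0.9725,-0.2328)
θ=282°: P = B + -2.72·ex + 3.40·ey = (-1.8416,-7.3495)

θ=120°: -5.82 5.55
θ=174°: -8.33 0.65
θ=282°: -1.84 -7.35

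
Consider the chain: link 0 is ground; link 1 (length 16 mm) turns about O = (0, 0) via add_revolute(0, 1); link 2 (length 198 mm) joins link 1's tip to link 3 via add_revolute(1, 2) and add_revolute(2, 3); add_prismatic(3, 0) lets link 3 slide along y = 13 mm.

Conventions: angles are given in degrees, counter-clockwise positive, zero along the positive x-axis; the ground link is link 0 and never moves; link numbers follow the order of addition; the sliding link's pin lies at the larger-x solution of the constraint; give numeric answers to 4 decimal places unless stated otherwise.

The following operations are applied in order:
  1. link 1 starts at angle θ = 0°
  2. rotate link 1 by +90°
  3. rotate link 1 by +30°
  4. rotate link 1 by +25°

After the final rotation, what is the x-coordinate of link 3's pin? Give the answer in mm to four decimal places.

geometry: r = 16 mm, L = 198 mm, e = 13 mm; θ starts at 0°
rotate link 1 by +90°: θ ← 0° +90° = 90°
rotate link 1 by +30°: θ ← 90° +30° = 120°
rotate link 1 by +25°: θ ← 120° +25° = 145°
crank pin P = (r cos θ, r sin θ) = (-13.106433, 9.177223)
h = r sin θ − e = 9.177223 − 13 = -3.822777
x = r cos θ + √(L² − h²) = -13.106433 + 197.963093 = 184.856661

184.8567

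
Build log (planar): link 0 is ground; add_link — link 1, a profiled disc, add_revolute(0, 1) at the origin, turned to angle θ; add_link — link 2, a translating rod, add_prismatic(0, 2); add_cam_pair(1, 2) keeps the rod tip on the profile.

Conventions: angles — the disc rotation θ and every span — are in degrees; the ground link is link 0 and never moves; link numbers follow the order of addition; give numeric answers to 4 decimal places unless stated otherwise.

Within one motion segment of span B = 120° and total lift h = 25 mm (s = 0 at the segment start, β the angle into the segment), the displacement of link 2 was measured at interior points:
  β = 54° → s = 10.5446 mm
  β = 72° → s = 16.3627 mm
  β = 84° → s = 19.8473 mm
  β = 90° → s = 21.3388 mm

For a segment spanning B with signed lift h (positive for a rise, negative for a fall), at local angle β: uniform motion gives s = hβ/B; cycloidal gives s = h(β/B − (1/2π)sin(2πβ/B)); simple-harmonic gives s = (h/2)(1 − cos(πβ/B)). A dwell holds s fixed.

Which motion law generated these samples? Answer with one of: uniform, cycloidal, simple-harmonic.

candidates at β/B = r: uniform s = h·r (linear in β); cycloidal s = h·(r − sin(2πr)/(2π)); simple-harmonic s = (h/2)(1 − cos(πr))
β=54°: printed 10.5446 | uniform 11.2500, cycloidal 10.0205, simple-harmonic 10.5446
β=72°: printed 16.3627 | uniform 15.0000, cycloidal 17.3387, simple-harmonic 16.3627
β=84°: printed 19.8473 | uniform 17.5000, cycloidal 21.2841, simple-harmonic 19.8473
β=90°: printed 21.3388 | uniform 18.7500, cycloidal 22.7289, simple-harmonic 21.3388
only one law matches every sample → simple-harmonic

simple-harmonic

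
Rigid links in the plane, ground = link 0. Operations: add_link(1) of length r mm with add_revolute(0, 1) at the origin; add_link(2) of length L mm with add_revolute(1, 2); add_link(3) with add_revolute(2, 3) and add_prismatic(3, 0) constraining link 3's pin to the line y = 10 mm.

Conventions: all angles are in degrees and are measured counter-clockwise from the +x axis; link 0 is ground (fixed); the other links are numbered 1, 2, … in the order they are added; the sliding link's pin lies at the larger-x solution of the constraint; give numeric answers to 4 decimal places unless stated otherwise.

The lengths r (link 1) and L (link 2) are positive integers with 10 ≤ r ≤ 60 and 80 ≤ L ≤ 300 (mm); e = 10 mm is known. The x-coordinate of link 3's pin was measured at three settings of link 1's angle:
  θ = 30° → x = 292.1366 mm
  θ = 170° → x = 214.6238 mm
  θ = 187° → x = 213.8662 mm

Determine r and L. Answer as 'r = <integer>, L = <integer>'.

constraint per measurement: (x − r cos θ)² + (r sin θ − e)² = L²
subtracting the θ₁ and θ₂ equations cancels the r² and L² terms:
r = (x₁² − x₂²) / (2[(x₁cos θ₁ + e sin θ₁) − (x₂cos θ₂ + e sin θ₂)]) = 42.0000 → r = 42
L² = (x₁ − r cos θ₁)² + (r sin θ₁ − e)² = 65535.9848 → L = 256.0000 → L = 256
check at θ₃=187°: x = 213.8662 (printed 213.8662) ✓

r = 42, L = 256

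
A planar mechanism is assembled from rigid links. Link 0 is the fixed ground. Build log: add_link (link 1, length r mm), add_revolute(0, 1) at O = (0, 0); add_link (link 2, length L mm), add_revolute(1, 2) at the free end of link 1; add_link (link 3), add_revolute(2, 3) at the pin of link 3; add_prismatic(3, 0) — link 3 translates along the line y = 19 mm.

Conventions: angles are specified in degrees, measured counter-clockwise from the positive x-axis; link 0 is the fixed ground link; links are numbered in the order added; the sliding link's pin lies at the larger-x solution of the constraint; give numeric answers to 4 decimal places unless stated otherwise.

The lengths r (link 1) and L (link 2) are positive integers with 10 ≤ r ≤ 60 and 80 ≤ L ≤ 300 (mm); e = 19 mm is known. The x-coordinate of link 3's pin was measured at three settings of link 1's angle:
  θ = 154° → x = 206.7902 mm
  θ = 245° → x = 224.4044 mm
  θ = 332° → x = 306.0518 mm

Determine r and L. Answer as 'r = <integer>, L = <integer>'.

constraint per measurement: (x − r cos θ)² + (r sin θ − e)² = L²
subtracting the θ₁ and θ₂ equations cancels the r² and L² terms:
r = (x₁² − x₂²) / (2[(x₁cos θ₁ + e sin θ₁) − (x₂cos θ₂ + e sin θ₂)]) = 57.9999 → r = 58
L² = (x₁ − r cos θ₁)² + (r sin θ₁ − e)² = 67080.9857 → L = 259.0000 → L = 259
check at θ₃=332°: x = 306.0518 (printed 306.0518) ✓

r = 58, L = 259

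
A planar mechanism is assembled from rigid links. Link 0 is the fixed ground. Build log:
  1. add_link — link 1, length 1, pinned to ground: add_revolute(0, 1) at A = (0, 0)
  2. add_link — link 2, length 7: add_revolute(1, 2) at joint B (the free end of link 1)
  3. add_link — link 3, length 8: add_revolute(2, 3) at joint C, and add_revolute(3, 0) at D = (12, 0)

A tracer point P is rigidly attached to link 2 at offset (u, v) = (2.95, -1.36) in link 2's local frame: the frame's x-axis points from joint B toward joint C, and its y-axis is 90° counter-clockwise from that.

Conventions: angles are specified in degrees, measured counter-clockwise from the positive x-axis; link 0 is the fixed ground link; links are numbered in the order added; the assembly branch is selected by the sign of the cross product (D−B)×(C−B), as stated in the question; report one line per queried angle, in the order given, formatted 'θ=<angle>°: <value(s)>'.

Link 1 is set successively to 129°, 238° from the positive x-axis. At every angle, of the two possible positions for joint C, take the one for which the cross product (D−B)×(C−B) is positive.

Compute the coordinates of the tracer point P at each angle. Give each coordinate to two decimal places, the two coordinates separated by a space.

A=(0,0), D=(12.00,0)
θ=129°: B = A + 1.00·(cos129°, sin129°) = (-0.6293, 0.7771)
θ=129°: |BD| = 12.6532
θ=129°: circle(B,7.00) ∩ circle(D,8.00): a=5.7339, h=4.0153
θ=129°:   candidates: C₊=(5.3403,4.4327) cross=50.807; C₋=(4.8471,-3.5828) cross=-50.807
θ=129°:   branch + wants cross > 0 → take C=(5.3403,4.4327) (cross=50.807)
θ=129°: ex = (C−B)/|BC| = (0.8528,0.5222); ey = (-0.5222,0.8528)
θ=129°: P = B + 2.95·ex + -1.36·ey = (2.5967,1.1579)
θ=238°: B = A + 1.00·(cos238°, sin238°) = (-0.5299, -0.8480)
θ=238°: |BD| = 12.5586
θ=238°: circle(B,7.00) ∩ circle(D,8.00): a=5.6821, h=4.0883
θ=238°:   candidates: C₊=(4.8631,3.6146) cross=51.343; C₋=(5.4153,-4.5433) cross=-51.343
θ=238°:   branch + wants cross > 0 → take C=(4.8631,3.6146) (cross=51.343)
θ=238°: ex = (C−B)/|BC| = (0.7704,0.6375); ey = (-0.6375,0.7704)
θ=238°: P = B + 2.95·ex + -1.36·ey = (2.6099,-0.0152)

θ=129°: 2.60 1.16
θ=238°: 2.61 -0.02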